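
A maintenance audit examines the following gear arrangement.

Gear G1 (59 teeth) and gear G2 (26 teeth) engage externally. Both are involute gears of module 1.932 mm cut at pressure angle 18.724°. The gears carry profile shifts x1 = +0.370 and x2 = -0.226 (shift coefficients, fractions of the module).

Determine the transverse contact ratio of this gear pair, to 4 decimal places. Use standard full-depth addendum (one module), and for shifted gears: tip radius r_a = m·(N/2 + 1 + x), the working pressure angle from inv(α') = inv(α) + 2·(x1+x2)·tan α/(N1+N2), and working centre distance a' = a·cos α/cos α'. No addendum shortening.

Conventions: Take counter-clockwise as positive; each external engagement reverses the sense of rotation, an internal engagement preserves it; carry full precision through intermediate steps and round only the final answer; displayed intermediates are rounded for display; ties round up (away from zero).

class = single-mesh tooth geometry [involute pair 59T × 26T, m = 1.932]
base radii: r_b1 = 53.977644, r_b2 = 23.786758
tip radii: r_a1 = 59.640840, r_a2 = 26.611368
inv(α') = inv(18.724°) + 2·(+0.370-0.226)·tan α/(59+26) = 0.01330125  ⇒  α' = 19.27885°
a' = a·cos α / cos α' = 82.1100·cos 18.724°/cos 19.27885° = 82.384272
action lengths: √(r_a1²−r_b1²) = 25.366194, √(r_a2²−r_b2²) = 11.931263
base pitch p_b = π·m·cos α = 5.748331
CR = (25.366194 + 11.931263 − 82.384272·sin 19.27885°)/5.748331 = 1.756506
contact ratio ≈ 1.7565

1.7565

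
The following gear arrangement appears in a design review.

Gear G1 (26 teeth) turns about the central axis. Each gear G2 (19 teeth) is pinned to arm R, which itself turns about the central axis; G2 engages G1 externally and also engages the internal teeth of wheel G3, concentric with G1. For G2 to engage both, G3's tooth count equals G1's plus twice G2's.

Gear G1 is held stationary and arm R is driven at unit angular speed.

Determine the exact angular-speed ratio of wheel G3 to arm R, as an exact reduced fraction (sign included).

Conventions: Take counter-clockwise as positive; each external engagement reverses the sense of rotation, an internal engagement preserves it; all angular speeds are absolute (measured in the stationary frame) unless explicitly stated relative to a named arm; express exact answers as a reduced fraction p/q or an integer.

45/32

recognized (axles ride arm R): planetary set, 26/19/64 teeth
ring teeth: 26 + 2·19 = 64
26(ω_sun−ω_arm) = −64(ω_ring−ω_arm),  ω_sun = 0, ω_arm = 1
ω_ring = 1 − (26/64)(0−1) = 45/32
ω_out/ω_in = 45/32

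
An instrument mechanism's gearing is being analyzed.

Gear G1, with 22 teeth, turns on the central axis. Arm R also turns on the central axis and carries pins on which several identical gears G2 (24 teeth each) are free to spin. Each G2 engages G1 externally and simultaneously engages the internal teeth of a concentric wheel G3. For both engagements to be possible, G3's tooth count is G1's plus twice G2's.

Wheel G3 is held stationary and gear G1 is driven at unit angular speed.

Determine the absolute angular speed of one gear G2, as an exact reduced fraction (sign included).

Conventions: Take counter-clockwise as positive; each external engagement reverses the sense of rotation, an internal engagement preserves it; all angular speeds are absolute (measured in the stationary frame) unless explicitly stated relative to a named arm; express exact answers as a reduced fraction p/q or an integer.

planetary set (22T centre, 24T on arm, 70T internal) — Willis relation
ring teeth: 22 + 2·24 = 70
22(ω_sun−ω_arm) = −70(ω_ring−ω_arm),  ω_ring = 0, ω_sun = 1
22(1−ω_arm) = −70(0−ω_arm)  ⇒  92·ω_arm = 22  ⇒  ω_arm = 11/46
sun–planet mesh: 22·(1−11/46) = −24·(ω_p−ω_arm)  ⇒  ω_p−ω_arm = -385/552
ω_p = 11/46 − 385/552 = -11/24
exact speed ratio = -11/24

-11/24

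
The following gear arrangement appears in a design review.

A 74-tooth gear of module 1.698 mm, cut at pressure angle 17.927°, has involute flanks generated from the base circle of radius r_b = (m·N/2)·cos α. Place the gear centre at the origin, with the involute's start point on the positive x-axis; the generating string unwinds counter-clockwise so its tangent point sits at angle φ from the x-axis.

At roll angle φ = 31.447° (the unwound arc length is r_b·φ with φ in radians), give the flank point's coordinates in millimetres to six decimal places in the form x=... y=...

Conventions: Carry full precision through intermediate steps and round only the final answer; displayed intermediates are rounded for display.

single-mesh involute tooth geometry (74T wheel at module 1.698)
pitch radius r_p = m·N/2 = 1.698·74/2 = 62.826000
base radius r_b = r_p·cos α = 62.826000·cos 17.927° = 59.775764
roll angle φ = 31.447° = 0.54885369 rad
x = r_b·(cos φ + φ·sin φ) = 68.112413
y = r_b·(sin φ − φ·cos φ) = 3.196201

x=68.112413 y=3.196201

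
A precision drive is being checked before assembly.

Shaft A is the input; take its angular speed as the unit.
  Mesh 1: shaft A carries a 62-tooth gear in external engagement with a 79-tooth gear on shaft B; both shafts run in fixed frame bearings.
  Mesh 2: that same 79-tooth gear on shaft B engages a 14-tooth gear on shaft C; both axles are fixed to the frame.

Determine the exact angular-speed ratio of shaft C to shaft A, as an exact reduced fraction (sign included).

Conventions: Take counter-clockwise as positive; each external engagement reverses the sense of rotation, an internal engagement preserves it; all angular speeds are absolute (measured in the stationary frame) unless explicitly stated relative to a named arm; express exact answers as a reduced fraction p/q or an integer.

class = fixed-axis compound train [2 meshes; 2 ratios multiply, 2 sense flips]
mesh 1 [62T→79T]: running ratio 62/79, sense −
mesh 2 [79T→14T]: running ratio 31/7, sense +
ω_out/ω_in = 31/7

31/7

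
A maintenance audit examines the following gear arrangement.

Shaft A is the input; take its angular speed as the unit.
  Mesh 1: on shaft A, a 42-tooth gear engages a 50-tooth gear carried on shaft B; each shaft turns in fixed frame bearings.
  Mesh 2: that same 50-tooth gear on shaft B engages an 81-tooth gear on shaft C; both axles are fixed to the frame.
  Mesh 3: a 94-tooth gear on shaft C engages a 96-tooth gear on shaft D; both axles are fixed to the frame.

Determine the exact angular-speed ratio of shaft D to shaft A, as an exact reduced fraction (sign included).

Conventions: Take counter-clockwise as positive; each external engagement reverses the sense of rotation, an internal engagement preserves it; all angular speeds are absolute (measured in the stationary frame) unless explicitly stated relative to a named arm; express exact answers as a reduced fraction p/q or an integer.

class = fixed-axis compound train [3 meshes; 3 ratios multiply, 3 sense flips]
mesh 1 [42T→50T]: running ratio 21/25, sense −
mesh 2 [50T→81T]: running ratio 14/27, sense +
mesh 3 [94T→96T]: running ratio 329/648, sense −
ω_out/ω_in = -329/648

-329/648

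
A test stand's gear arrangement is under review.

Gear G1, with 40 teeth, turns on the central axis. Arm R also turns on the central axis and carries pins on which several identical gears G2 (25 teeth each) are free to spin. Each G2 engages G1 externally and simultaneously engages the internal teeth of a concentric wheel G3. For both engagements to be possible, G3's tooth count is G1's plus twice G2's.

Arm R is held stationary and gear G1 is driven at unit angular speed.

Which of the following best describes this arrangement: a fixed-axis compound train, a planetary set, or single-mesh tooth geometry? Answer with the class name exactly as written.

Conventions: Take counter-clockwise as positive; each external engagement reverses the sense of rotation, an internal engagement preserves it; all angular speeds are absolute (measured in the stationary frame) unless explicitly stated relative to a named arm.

planetary set

planetary set (40T centre, 25T on arm, 90T internal) — Willis relation
classification: planetary set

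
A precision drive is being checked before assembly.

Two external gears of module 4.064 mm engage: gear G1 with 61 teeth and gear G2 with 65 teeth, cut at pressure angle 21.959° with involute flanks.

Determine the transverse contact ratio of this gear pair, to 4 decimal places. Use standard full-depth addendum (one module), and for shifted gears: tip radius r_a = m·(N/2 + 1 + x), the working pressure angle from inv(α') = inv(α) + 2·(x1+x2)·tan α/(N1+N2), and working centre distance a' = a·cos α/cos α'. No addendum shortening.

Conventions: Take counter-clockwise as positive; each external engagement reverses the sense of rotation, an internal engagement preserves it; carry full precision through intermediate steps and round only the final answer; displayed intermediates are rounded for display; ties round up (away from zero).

topology: single-mesh involute geometry — m = 4.064, 61T/65T pair
base radii: r_b1 = 114.959491, r_b2 = 122.497818
tip radii: r_a1 = 128.016000, r_a2 = 136.144000
no profile shift: α' = α, a' = a
action lengths: √(r_a1²−r_b1²) = 56.324167, √(r_a2²−r_b2²) = 59.409371
base pitch p_b = π·m·cos α = 11.841177
CR = (56.324167 + 59.409371 − 256.032000·sin 21.95900°)/11.841177 = 1.688359
contact ratio ≈ 1.6884

1.6884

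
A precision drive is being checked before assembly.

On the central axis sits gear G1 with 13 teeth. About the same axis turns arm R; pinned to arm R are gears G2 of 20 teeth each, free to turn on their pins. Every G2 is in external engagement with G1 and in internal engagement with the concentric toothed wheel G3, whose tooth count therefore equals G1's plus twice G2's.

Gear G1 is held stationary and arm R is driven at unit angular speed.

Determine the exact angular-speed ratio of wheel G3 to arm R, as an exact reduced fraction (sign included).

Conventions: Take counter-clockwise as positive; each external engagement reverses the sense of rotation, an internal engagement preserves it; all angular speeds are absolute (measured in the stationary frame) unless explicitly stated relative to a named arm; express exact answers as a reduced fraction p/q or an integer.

recognized (axles ride arm R): planetary set, 13/20/53 teeth
ring teeth: 13 + 2·20 = 53
13(ω_sun−ω_arm) = −53(ω_ring−ω_arm),  ω_sun = 0, ω_arm = 1
ω_ring = 1 − (13/53)(0−1) = 66/53
ω_out/ω_in = 66/53

66/53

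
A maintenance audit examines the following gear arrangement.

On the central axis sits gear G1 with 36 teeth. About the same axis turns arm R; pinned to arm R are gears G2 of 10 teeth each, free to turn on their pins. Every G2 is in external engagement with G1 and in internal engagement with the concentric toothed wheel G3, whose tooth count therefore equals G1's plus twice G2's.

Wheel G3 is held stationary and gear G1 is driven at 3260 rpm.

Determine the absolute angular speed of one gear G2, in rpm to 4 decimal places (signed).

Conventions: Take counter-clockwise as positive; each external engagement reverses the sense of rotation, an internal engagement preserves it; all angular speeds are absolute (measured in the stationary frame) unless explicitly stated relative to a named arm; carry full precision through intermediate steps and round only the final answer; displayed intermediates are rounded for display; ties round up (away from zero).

-5868.0000 rpm

topology: planetary set — G1 36T / G2 10T / G3 56T, arm = carrier (Willis)
normalise by the input: solve with ω_sun = 1, then scale by 3260 rpm
ring teeth: 36 + 2·10 = 56
36(ω_sun−ω_arm) = −56(ω_ring−ω_arm),  ω_ring = 0, ω_sun = 1
36(1−ω_arm) = −56(0−ω_arm)  ⇒  92·ω_arm = 36  ⇒  ω_arm = 9/23
sun–planet mesh: 36·(1−9/23) = −10·(ω_p−ω_arm)  ⇒  ω_p−ω_arm = -252/115
ω_p = 9/23 − 252/115 = -9/5
scale: ω_p = -9/5 × 3260 rpm = -5868.0000 rpm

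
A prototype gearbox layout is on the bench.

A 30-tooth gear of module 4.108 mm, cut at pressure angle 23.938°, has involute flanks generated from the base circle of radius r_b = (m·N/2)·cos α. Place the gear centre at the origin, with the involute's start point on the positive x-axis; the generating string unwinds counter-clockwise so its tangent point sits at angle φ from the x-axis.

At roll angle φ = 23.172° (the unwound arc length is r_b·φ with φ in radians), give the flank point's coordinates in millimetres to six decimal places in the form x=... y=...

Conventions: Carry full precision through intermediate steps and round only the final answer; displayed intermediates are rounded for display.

x=60.739006 y=1.221637

topology: single-mesh involute geometry — m = 4.108, N = 30
pitch radius r_p = m·N/2 = 4.108·30/2 = 61.620000
base radius r_b = r_p·cos α = 61.620000·cos 23.938° = 56.319759
roll angle φ = 23.172° = 0.40442769 rad
x = r_b·(cos φ + φ·sin φ) = 60.739006
y = r_b·(sin φ − φ·cos φ) = 1.221637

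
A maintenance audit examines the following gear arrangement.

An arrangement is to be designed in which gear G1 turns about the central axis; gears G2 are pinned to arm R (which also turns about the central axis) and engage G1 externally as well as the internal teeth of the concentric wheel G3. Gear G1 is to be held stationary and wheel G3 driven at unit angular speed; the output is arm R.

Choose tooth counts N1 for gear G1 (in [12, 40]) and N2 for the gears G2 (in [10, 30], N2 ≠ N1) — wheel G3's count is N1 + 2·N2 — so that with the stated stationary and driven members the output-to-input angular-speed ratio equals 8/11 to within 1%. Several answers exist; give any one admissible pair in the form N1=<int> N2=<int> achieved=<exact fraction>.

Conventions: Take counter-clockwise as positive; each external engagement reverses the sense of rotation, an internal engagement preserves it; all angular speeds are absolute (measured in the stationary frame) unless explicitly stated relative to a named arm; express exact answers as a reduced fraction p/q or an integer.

class = planetary set [ratio 8/11 wanted; Willis about the carrier]
Willis with ω_sun = 0: ω_arm/ω_ring = N3/(N1+N3); set equal to 8/11  ⇒  N3/N1 = (8/11)/(1 − 8/11) = 8/3
N3 = N1 + 2·N2  ⇒  N2/N1 = (N3/N1 − 1)/2 = (8/3 − 1)/2 = 5/6
smallest multiple with N1 ≥ 12 and N2 ≥ 10: k = 2  ⇒  N1 = 2·6 = 12, N2 = 2·5 = 10 (N1 ≤ 40, N2 ≤ 30, N2 ≠ N1 ✓), N3 = 12 + 2·10 = 32
check: N3/(N1+N3) with N1 = 12, N3 = 32 gives 8/11; |achieved − target| = 0 ≤ 2/275 ✓

N1=12 N2=10 achieved=8/11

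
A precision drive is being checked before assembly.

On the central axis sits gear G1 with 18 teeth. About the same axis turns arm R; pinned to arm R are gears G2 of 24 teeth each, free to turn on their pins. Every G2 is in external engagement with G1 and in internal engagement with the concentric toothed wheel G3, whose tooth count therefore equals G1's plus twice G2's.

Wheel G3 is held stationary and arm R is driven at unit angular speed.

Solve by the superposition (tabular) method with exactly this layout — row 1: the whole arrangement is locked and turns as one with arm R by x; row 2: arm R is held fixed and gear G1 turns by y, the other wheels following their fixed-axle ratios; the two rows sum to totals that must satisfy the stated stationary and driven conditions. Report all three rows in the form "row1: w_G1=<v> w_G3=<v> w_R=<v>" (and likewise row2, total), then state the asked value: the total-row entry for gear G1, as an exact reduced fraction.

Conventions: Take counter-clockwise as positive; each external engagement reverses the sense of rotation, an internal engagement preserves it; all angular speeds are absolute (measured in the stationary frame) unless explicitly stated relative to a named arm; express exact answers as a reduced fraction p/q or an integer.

row1: w_G1=1 w_G3=1 w_R=1
row2: w_G1=11/3 w_G3=-1 w_R=0
total: w_G1=14/3 w_G3=0 w_R=1
asked value: 14/3

topology: planetary set — G1 18T / G2 24T / G3 66T, arm = carrier (Willis)
superposition row 1 [locked train]: every member turns x
row 2 (arm held, sun turns y): ω_ring = −(18/66)·y, ω_arm = 0
boundary: total ω_ring = x − (18/66)·y = 0 and total ω_arm = x = 1  ⇒  y = 11/3, x = 1
row 2 ring = −(18/66)·11/3 = -1
totals (row 1 + row 2): sun 1 + 11/3 = 14/3, ring 1 + (-1) = 0, arm 1 + 0 = 1
asked cell (total, sun) = 14/3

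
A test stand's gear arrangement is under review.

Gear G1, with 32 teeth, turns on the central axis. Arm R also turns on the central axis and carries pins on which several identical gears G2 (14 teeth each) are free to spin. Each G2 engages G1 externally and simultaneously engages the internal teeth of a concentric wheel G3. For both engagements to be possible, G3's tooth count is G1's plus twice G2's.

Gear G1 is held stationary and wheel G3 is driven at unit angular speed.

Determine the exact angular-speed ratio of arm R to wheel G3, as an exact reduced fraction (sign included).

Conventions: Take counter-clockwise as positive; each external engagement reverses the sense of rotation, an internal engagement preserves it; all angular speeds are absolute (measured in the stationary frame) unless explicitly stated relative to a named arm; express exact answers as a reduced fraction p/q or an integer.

planetary set (32T centre, 14T on arm, 60T internal) — Willis relation
ring teeth: 32 + 2·14 = 60
32(ω_sun−ω_arm) = −60(ω_ring−ω_arm),  ω_sun = 0, ω_ring = 1
32(0−ω_arm) = −60(1−ω_arm)  ⇒  92·ω_arm = 60  ⇒  ω_arm = 15/23
ω_out/ω_in = 15/23

15/23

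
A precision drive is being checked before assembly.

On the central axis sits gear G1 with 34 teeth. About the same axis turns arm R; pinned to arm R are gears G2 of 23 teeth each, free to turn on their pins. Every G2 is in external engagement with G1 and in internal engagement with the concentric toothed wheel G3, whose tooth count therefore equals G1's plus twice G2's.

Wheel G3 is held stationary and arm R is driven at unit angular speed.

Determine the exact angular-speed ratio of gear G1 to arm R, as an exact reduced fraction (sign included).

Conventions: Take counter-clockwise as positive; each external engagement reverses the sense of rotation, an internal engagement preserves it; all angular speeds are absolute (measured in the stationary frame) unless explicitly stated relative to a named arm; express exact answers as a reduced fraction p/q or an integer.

topology: planetary set — G1 34T / G2 23T / G3 80T, arm = carrier (Willis)
ring teeth: 34 + 2·23 = 80
34(ω_sun−ω_arm) = −80(ω_ring−ω_arm),  ω_ring = 0, ω_arm = 1
ω_sun = 1 − (80/34)(0−1) = 57/17
ω_out/ω_in = 57/17

57/17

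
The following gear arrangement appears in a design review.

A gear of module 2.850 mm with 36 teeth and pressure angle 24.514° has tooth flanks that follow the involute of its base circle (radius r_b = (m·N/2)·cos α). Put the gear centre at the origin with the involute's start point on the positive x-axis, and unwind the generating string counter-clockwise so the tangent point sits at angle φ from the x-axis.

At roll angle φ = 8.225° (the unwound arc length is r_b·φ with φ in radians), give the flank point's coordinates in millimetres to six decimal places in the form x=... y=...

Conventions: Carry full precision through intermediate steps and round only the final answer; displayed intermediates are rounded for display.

single-mesh involute tooth geometry (36T wheel at module 2.850)
pitch radius r_p = m·N/2 = 2.850·36/2 = 51.300000
base radius r_b = r_p·cos α = 51.300000·cos 24.514° = 46.675814
roll angle φ = 8.225° = 0.14355333 rad
x = r_b·(cos φ + φ·sin φ) = 47.154276
y = r_b·(sin φ − φ·cos φ) = 0.045932

x=47.154276 y=0.045932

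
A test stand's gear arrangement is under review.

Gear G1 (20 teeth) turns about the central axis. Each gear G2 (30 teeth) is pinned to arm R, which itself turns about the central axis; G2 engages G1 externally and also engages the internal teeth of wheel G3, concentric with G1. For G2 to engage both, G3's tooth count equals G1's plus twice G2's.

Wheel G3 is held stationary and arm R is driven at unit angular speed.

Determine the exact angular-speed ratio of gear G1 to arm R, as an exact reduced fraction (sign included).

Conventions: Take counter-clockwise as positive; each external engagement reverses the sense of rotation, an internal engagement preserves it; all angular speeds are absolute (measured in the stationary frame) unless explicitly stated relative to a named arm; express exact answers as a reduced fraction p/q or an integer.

5

recognized (axles ride arm R): planetary set, 20/30/80 teeth
ring teeth: 20 + 2·30 = 80
20(ω_sun−ω_arm) = −80(ω_ring−ω_arm),  ω_ring = 0, ω_arm = 1
ω_sun = 1 − (80/20)(0−1) = 5
ω_out/ω_in = 5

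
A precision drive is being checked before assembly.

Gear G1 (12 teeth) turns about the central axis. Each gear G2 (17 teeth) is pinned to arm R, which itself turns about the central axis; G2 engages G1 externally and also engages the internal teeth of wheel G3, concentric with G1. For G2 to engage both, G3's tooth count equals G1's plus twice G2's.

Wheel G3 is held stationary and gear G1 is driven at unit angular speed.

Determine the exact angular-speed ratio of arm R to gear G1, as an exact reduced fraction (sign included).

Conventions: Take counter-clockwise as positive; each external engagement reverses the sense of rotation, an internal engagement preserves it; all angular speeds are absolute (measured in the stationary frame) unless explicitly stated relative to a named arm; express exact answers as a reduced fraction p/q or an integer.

recognized (axles ride arm R): planetary set, 12/17/46 teeth
ring teeth: 12 + 2·17 = 46
12(ω_sun−ω_arm) = −46(ω_ring−ω_arm),  ω_ring = 0, ω_sun = 1
12(1−ω_arm) = −46(0−ω_arm)  ⇒  58·ω_arm = 12  ⇒  ω_arm = 6/29
ω_out/ω_in = 6/29

6/29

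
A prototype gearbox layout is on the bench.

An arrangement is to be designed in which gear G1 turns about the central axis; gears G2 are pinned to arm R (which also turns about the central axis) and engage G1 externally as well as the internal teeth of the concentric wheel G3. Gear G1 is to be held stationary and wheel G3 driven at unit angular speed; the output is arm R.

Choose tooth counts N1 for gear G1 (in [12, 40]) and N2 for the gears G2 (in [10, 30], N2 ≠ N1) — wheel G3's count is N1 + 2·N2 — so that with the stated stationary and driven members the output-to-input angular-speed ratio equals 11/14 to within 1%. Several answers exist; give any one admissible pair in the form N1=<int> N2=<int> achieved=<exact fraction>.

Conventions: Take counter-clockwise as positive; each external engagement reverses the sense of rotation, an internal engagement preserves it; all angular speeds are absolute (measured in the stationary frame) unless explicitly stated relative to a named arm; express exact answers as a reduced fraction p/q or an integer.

N1=12 N2=16 achieved=11/14

topology: planetary set — design target 11/14, arm = carrier (Willis)
Willis with ω_sun = 0: ω_arm/ω_ring = N3/(N1+N3); set equal to 11/14  ⇒  N3/N1 = (11/14)/(1 − 11/14) = 11/3
N3 = N1 + 2·N2  ⇒  N2/N1 = (N3/N1 − 1)/2 = (11/3 − 1)/2 = 4/3
smallest multiple with N1 ≥ 12 and N2 ≥ 10: k = 4  ⇒  N1 = 4·3 = 12, N2 = 4·4 = 16 (N1 ≤ 40, N2 ≤ 30, N2 ≠ N1 ✓), N3 = 12 + 2·16 = 44
check: N3/(N1+N3) with N1 = 12, N3 = 44 gives 11/14; |achieved − target| = 0 ≤ 11/1400 ✓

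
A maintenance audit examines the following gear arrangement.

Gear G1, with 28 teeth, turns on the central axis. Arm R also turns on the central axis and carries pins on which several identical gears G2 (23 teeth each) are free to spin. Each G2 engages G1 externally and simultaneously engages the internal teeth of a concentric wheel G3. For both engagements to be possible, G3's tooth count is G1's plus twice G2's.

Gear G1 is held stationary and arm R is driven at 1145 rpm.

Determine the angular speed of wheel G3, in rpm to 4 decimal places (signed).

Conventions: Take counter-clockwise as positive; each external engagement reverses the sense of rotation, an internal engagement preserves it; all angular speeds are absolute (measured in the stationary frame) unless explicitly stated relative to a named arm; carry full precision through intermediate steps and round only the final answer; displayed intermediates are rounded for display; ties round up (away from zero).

recognized (axles ride arm R): planetary set, 28/23/74 teeth
normalise by the input: solve with ω_arm = 1, then scale by 1145 rpm
ring teeth: 28 + 2·23 = 74
28(ω_sun−ω_arm) = −74(ω_ring−ω_arm),  ω_sun = 0, ω_arm = 1
ω_ring = 1 − (28/74)(0−1) = 51/37
scale: ω_ring = 51/37 × 1145 rpm = +1578.2432 rpm

+1578.2432 rpm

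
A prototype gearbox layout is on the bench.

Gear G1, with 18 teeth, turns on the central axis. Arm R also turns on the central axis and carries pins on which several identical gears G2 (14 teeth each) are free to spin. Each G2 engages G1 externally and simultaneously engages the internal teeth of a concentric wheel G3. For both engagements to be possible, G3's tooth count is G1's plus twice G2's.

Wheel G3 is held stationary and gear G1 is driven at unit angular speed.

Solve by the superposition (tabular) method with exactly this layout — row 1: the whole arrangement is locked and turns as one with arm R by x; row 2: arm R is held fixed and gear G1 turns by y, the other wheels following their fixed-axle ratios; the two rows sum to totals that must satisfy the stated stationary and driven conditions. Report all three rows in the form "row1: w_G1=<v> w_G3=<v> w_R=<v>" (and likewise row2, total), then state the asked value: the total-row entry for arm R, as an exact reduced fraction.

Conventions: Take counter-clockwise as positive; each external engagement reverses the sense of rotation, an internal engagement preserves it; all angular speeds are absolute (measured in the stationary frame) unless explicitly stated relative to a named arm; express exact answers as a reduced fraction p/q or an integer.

row1: w_G1=9/32 w_G3=9/32 w_R=9/32
row2: w_G1=23/32 w_G3=-9/32 w_R=0
total: w_G1=1 w_G3=0 w_R=9/32
asked value: 9/32

recognized (axles ride arm R): planetary set, 18/14/46 teeth
row 1 — lock + rotate with arm: ω_sun = ω_ring = ω_arm = x
row 2: sun turns y, ring = −(18/46)·y, arm 0
boundary: total ω_ring = x − (18/46)·y = 0 and total ω_sun = x + y = 1  ⇒  y = 23/32, x = 9/32
row 2 ring = −(18/46)·23/32 = -9/32
totals (row 1 + row 2): sun 9/32 + 23/32 = 1, ring 9/32 + (-9/32) = 0, arm 9/32 + 0 = 9/32
asked cell (total, arm) = 9/32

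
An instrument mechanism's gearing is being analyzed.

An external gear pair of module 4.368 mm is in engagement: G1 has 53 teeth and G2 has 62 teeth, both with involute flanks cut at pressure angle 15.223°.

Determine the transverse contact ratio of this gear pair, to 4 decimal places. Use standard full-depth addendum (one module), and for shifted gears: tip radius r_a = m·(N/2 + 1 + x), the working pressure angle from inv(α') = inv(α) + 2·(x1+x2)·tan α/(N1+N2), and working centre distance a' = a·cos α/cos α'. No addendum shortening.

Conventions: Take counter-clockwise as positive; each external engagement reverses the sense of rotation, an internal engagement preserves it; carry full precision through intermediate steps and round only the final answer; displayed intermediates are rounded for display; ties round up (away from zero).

recognized (one external pair, fixed centres): single-mesh tooth geometry, m = 4.368, N1 = 53, N2 = 62
base radii: r_b1 = 111.690397, r_b2 = 130.656691
tip radii: r_a1 = 120.120000, r_a2 = 139.776000
no profile shift: α' = α, a' = a
action lengths: √(r_a1²−r_b1²) = 44.204859, √(r_a2²−r_b2²) = 49.660439
base pitch p_b = π·m·cos α = 13.240971
CR = (44.204859 + 49.660439 − 251.160000·sin 15.22300°)/13.240971 = 2.108348
contact ratio ≈ 2.1083

2.1083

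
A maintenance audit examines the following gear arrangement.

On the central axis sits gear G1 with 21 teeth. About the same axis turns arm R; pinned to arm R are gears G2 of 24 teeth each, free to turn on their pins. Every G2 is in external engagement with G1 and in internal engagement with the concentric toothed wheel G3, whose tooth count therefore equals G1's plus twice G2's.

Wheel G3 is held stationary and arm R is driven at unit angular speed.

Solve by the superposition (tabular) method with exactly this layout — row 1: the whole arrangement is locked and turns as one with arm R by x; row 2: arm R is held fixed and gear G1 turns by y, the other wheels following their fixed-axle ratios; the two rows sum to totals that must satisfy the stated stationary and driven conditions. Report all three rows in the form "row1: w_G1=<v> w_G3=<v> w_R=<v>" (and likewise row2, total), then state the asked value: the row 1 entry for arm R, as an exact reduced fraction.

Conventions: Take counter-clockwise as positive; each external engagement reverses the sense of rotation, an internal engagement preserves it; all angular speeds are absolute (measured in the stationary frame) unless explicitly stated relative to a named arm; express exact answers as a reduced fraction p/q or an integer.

topology: planetary set — G1 21T / G2 24T / G3 69T, arm = carrier (Willis)
row 1: whole set turns with the arm by x
row 2 — arm fixed, fixed-axis ratios: sun y, ring −(21/69)·y, arm 0
boundary: total ω_ring = x − (21/69)·y = 0 and total ω_arm = x = 1  ⇒  y = 23/7, x = 1
row 2 ring = −(21/69)·23/7 = -1
totals (row 1 + row 2): sun 1 + 23/7 = 30/7, ring 1 + (-1) = 0, arm 1 + 0 = 1
asked cell (row1, arm) = 1

row1: w_G1=1 w_G3=1 w_R=1
row2: w_G1=23/7 w_G3=-1 w_R=0
total: w_G1=30/7 w_G3=0 w_R=1
asked value: 1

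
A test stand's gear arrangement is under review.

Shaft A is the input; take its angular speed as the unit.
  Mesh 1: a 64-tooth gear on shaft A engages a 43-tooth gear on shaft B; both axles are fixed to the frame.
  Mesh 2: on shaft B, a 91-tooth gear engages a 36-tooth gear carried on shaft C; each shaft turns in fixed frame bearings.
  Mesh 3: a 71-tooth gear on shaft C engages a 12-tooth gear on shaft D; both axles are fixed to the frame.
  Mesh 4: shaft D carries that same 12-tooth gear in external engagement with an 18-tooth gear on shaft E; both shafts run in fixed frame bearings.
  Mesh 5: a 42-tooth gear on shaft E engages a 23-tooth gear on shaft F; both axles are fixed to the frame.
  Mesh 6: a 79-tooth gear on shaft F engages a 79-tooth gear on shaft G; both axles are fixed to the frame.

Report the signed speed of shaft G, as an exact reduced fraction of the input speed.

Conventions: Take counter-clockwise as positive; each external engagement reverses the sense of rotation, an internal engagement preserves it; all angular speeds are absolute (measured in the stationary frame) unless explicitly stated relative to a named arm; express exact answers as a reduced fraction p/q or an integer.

723632/26703

6-mesh fixed-axis compound train (all bearings frame-fixed)
mesh 1 [64T→43T]: |ω|/ω_in = 1×64/43 = 64/43, sense flips to −
mesh 2 [91T→36T]: |ω|/ω_in = (64/43)×91/36 = 1456/387, sense flips to +
mesh 3 [71T→12T]: |ω|/ω_in = (1456/387)×71/12 = 25844/1161, sense flips to −
mesh 4 [12T→18T]: |ω|/ω_in = (25844/1161)×12/18 = 51688/3483, sense flips to +
mesh 5 [42T→23T]: |ω|/ω_in = (51688/3483)×42/23 = 723632/26703, sense flips to −
mesh 6 [79T→79T]: |ω|/ω_in = (723632/26703)×79/79 = 723632/26703, sense flips to +
signed output speed (× input speed) = 723632/26703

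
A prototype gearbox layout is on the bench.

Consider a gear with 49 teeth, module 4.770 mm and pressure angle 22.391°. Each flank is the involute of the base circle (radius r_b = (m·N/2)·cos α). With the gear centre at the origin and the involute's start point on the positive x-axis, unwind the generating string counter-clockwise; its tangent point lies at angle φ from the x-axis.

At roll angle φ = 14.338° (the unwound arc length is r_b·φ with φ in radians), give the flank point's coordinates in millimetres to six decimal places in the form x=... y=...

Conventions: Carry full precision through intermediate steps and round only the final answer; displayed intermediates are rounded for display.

recognized (one wheel, involute flank): single-mesh tooth geometry, m = 4.770, N = 49
pitch radius r_p = m·N/2 = 4.770·49/2 = 116.865000
base radius r_b = r_p·cos α = 116.865000·cos 22.391° = 108.054066
roll angle φ = 14.338° = 0.25024531 rad
x = r_b·(cos φ + φ·sin φ) = 111.384602
y = r_b·(sin φ − φ·cos φ) = 0.560913

x=111.384602 y=0.560913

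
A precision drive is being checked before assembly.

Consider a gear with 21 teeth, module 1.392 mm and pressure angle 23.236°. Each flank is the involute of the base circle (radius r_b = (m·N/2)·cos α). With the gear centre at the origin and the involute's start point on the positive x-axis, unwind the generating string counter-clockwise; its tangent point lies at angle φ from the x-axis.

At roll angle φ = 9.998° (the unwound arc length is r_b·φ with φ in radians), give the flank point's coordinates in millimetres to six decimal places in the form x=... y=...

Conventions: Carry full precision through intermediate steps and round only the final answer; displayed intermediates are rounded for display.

topology: single-mesh involute geometry — m = 1.392, N = 21
pitch radius r_p = m·N/2 = 1.392·21/2 = 14.616000
base radius r_b = r_p·cos α = 14.616000·cos 23.236° = 13.430462
roll angle φ = 9.998° = 0.17449802 rad
x = r_b·(cos φ + φ·sin φ) = 13.633384
y = r_b·(sin φ − φ·cos φ) = 0.023715

x=13.633384 y=0.023715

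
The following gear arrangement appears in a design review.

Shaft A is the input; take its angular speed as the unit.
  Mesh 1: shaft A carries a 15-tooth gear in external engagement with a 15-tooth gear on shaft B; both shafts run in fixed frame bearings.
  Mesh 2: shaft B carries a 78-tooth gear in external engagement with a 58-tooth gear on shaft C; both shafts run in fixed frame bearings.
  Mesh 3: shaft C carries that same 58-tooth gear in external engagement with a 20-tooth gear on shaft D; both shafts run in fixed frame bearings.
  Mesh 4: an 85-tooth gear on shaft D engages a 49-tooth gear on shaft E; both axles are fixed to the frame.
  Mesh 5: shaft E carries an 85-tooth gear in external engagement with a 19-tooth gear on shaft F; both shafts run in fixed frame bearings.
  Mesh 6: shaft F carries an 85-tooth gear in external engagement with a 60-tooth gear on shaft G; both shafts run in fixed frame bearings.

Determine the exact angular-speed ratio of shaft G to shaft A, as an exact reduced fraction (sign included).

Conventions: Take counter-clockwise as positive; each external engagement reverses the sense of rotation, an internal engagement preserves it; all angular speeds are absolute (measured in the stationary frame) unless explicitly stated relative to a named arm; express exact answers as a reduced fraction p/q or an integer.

319345/7448

class = fixed-axis compound train [6 meshes; 6 ratios multiply, 6 sense flips]
mesh 1 [15T→15T]: running ratio 1, sense −
mesh 2 [78T→58T]: running ratio 39/29, sense +
mesh 3 [58T→20T]: running ratio 39/10, sense −
mesh 4 [85T→49T]: running ratio 663/98, sense +
mesh 5 [85T→19T]: running ratio 56355/1862, sense −
mesh 6 [85T→60T]: running ratio 319345/7448, sense +
ω_out/ω_in = 319345/7448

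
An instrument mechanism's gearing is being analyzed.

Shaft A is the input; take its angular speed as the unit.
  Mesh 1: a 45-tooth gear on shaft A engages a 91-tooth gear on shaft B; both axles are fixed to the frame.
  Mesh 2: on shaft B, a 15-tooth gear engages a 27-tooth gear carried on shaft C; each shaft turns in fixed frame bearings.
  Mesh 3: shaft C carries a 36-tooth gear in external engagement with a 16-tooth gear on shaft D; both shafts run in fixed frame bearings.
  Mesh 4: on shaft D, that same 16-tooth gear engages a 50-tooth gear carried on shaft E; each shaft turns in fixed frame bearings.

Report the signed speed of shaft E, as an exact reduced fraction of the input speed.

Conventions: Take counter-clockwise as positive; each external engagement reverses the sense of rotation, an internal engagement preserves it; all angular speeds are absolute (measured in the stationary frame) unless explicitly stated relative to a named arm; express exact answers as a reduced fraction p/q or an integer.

18/91

4-mesh fixed-axis compound train (all bearings frame-fixed)
mesh 1 [45T→91T]: |ω|/ω_in = 1×45/91 = 45/91, sense flips to −
mesh 2 [15T→27T]: |ω|/ω_in = (45/91)×15/27 = 25/91, sense flips to +
mesh 3 [36T→16T]: |ω|/ω_in = (25/91)×36/16 = 225/364, sense flips to −
mesh 4 [16T→50T]: |ω|/ω_in = (225/364)×16/50 = 18/91, sense flips to +
signed output speed (× input speed) = 18/91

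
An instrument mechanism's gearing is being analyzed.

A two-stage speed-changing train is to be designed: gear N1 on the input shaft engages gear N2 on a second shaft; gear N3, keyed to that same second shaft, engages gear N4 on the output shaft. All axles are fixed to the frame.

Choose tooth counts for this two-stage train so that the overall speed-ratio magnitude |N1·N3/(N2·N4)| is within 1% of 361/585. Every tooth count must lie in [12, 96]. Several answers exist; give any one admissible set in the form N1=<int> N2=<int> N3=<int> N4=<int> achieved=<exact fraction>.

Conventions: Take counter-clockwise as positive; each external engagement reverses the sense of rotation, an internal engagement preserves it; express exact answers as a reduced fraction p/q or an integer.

2-stage fixed-axis compound train for ratio 361/585
target = 361/585 in lowest terms: an exact hit needs N1·N3 = k·361 and N2·N4 = k·585 for one integer k, every count in [12, 96]; additionally prefer no 1:1 stage (N1 ≠ N2, N3 ≠ N4)
k = 1: N1·N3 = 361 = 19·19, N2·N4 = 585 = 13·45
achieved = 19·19/(13·45) = 361/585; |achieved − target| = 0 ≤ 361/58500 ✓

N1=19 N2=13 N3=19 N4=45 achieved=361/585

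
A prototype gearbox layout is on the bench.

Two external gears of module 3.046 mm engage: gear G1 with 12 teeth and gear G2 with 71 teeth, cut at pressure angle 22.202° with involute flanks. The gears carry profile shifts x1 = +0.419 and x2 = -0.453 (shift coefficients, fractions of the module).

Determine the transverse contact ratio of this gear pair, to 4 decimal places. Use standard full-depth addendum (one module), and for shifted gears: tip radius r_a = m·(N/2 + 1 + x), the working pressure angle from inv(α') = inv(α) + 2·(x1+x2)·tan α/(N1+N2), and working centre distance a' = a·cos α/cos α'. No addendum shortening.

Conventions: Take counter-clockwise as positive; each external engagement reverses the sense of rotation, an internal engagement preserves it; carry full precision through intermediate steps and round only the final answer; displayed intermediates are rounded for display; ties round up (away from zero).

recognized (one external pair, fixed centres): single-mesh tooth geometry, m = 3.046, N1 = 12, N2 = 71
base radii: r_b1 = 16.920970, r_b2 = 100.115738
tip radii: r_a1 = 22.598274, r_a2 = 109.799162
inv(α') = inv(22.202°) + 2·(+0.419-0.453)·tan α/(12+71) = 0.02030079  ⇒  α' = 22.08632°
a' = a·cos α / cos α' = 126.4090·cos 22.202°/cos 22.08632° = 126.305179
action lengths: √(r_a1²−r_b1²) = 14.978744, √(r_a2²−r_b2²) = 45.085419
base pitch p_b = π·m·cos α = 8.859799
CR = (14.978744 + 45.085419 − 126.305179·sin 22.08632°)/8.859799 = 1.419110
contact ratio ≈ 1.4191

1.4191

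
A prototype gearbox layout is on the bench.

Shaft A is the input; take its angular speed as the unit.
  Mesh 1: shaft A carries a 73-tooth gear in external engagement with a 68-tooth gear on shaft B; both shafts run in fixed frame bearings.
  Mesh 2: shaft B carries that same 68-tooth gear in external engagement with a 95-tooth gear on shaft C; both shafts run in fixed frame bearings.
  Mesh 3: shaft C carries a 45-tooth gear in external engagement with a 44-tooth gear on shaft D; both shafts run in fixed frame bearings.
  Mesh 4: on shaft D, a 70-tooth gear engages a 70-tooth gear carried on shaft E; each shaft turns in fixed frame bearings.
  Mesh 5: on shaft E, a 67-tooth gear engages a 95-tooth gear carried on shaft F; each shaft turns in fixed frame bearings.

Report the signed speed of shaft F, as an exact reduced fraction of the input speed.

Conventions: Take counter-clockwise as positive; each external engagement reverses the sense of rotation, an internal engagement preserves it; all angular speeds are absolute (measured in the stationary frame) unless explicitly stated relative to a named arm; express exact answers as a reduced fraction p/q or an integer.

5-mesh fixed-axis compound train (all bearings frame-fixed)
mesh 1 [73T→68T]: |ω|/ω_in = 1×73/68 = 73/68, sense flips to −
mesh 2 [68T→95T]: |ω|/ω_in = (73/68)×68/95 = 73/95, sense flips to +
mesh 3 [45T→44T]: |ω|/ω_in = (73/95)×45/44 = 657/836, sense flips to −
mesh 4 [70T→70T]: |ω|/ω_in = (657/836)×70/70 = 657/836, sense flips to +
mesh 5 [67T→95T]: |ω|/ω_in = (657/836)×67/95 = 44019/79420, sense flips to −
signed output speed (× input speed) = -44019/79420

-44019/79420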